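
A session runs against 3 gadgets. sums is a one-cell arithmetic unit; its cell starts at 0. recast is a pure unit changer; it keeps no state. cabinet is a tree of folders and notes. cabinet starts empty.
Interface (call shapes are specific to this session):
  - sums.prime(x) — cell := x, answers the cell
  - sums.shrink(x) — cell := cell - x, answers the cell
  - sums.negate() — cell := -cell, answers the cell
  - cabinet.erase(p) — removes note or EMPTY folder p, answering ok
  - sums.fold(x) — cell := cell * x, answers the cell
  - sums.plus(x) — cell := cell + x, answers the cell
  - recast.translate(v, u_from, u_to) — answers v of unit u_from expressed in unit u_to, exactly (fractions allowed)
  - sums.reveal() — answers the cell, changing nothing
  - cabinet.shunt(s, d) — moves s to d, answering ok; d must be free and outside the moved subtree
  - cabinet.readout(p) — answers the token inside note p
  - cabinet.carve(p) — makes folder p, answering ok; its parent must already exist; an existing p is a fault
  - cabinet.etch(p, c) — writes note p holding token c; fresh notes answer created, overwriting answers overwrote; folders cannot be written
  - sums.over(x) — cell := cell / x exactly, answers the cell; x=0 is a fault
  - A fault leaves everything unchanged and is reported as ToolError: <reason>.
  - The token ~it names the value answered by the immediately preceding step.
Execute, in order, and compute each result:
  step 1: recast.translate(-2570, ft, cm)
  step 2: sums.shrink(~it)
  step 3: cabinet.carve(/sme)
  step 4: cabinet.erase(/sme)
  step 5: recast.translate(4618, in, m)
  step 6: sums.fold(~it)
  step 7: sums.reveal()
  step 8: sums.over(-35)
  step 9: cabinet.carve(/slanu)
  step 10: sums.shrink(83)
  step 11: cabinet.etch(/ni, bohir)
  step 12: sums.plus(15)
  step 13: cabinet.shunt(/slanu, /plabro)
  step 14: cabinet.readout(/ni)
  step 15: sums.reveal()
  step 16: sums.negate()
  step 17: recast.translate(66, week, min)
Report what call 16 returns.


Answer: 28720912331/109375

Derivation:
Invoking translate on v='-2570', u_from='ft', u_to='cm', and observe -391668/5.
I try shrink on x='~it', → 391668/5.
I run carve on p='/sme', yielding ok.
Next I call erase on p='/sme', — result: ok.
I try translate on v='4618', u_from='in', u_to='m', and see 293243/2500.
I run fold on x='~it', and see 28713474831/3125.
I invoke reveal, — result: 28713474831/3125.
I invoke over on x='-35', → -28713474831/109375.
Using carve on p='/slanu', and see ok.
Using shrink on x='83', → -28722552956/109375.
I use etch on p='/ni', c='bohir', → created.
I use plus on x='15', giving -28720912331/109375.
I try shunt on s='/slanu', d='/plabro', → ok.
Then readout on p='/ni', and see bohir.
Calling reveal(), giving -28720912331/109375.
I try negate, which returns 28720912331/109375.
Now I run translate on v='66', u_from='week', u_to='min', which returns 665280.


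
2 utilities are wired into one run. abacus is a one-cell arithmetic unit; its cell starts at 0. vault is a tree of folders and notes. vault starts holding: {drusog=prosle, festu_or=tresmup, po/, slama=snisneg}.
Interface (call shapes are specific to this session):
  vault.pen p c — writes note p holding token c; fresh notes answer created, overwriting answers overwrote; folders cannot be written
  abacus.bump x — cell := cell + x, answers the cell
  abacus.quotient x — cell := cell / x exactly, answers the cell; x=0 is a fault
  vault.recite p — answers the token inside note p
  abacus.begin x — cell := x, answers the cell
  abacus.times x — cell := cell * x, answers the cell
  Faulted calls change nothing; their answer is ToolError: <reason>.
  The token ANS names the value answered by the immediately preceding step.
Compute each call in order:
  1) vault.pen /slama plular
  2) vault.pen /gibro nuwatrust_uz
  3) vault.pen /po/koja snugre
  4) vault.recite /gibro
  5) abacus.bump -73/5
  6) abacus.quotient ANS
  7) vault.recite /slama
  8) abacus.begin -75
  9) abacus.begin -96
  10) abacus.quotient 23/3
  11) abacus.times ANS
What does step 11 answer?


Answer: 82944/529

Derivation:
-> pen(/slama, plular)
<- overwrote
-> pen(/gibro, nuwatrust_uz)
<- created
-> pen(/po/koja, snugre)
<- created
-> recite(/gibro)
<- nuwatrust_uz
-> bump(-73/5)
<- -73/5
-> quotient(ANS)
<- 1
-> recite(/slama)
<- plular
-> begin(-75)
<- -75
-> begin(-96)
<- -96
-> quotient(23/3)
<- -288/23
-> times(ANS)
<- 82944/529


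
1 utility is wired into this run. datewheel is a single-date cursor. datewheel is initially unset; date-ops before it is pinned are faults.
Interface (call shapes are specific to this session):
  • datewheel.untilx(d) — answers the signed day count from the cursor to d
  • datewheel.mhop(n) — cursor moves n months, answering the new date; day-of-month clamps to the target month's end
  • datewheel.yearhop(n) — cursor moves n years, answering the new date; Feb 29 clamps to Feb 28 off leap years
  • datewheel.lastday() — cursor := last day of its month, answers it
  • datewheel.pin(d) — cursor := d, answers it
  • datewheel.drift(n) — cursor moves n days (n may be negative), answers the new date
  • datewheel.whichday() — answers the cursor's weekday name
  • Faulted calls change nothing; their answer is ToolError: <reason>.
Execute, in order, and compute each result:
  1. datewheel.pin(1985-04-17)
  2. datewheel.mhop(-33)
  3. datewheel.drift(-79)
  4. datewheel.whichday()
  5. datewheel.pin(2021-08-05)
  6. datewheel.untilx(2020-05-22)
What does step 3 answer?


Answer: 1982-04-29

Derivation:
·→ datewheel.pin(d→1985-04-17)
·← 1985-04-17
·→ datewheel.mhop(n→-33)
·← 1982-07-17
·→ datewheel.drift(n→-79)
·← 1982-04-29
·→ datewheel.whichday()
·← Thursday
·→ datewheel.pin(d→2021-08-05)
·← 2021-08-05
·→ datewheel.untilx(d→2020-05-22)
·← -440


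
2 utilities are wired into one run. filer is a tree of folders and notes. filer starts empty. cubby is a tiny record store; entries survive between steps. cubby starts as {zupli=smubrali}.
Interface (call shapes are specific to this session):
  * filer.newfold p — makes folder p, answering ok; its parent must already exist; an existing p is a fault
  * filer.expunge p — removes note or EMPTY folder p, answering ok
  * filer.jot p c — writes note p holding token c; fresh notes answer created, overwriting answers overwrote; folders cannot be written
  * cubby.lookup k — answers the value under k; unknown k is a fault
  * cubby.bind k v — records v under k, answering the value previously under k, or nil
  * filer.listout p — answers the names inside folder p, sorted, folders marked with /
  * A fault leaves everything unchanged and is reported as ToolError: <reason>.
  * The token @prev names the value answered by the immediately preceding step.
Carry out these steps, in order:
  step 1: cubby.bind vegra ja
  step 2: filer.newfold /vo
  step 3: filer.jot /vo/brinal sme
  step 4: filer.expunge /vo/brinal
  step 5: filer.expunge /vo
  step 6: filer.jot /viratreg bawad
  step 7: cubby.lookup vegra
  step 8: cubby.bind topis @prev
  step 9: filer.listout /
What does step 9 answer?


Answer: [viratreg]

Derivation:
Using cubby.bind(k='vegra', v='ja'), and observe nil.
Next I call filer.newfold(p='/vo'), yielding ok.
I run filer.jot(p='/vo/brinal', c='sme'), and observe created.
I invoke filer.expunge(p='/vo/brinal'), — result: ok.
Now I run filer.expunge(p='/vo'), — result: ok.
Invoking filer.jot(p='/viratreg', c='bawad'), and observe created.
Now I run cubby.lookup(k='vegra'): ja.
Then cubby.bind(k='topis', v='@prev'), — result: nil.
Using filer.listout(p='/'), and get [viratreg].


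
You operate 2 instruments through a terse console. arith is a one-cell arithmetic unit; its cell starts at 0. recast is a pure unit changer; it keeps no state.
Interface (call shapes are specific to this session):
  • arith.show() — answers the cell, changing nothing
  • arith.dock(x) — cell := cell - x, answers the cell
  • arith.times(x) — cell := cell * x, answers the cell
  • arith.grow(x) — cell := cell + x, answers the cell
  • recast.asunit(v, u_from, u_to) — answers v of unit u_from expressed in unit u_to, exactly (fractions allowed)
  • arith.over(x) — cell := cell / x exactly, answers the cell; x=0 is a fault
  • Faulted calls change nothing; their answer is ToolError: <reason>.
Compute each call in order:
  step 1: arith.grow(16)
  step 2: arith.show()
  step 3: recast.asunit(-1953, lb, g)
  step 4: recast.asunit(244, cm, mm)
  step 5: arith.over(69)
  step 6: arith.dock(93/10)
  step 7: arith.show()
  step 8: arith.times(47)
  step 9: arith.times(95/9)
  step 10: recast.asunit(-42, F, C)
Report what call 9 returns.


·→ arith.grow(x=16)
·← 16
·→ arith.show()
·← 16
·→ recast.asunit(v=-1953, u_from=lb, u_to=g)
·← -88586589861/100000
·→ recast.asunit(v=244, u_from=cm, u_to=mm)
·← 2440
·→ arith.over(x=69)
·← 16/69
·→ arith.dock(x=93/10)
·← -6257/690
·→ arith.show()
·← -6257/690
·→ arith.times(x=47)
·← -294079/690
·→ arith.times(x=95/9)
·← -5587501/1242
·→ recast.asunit(v=-42, u_from=F, u_to=C)
·← -370/9

Answer: -5587501/1242


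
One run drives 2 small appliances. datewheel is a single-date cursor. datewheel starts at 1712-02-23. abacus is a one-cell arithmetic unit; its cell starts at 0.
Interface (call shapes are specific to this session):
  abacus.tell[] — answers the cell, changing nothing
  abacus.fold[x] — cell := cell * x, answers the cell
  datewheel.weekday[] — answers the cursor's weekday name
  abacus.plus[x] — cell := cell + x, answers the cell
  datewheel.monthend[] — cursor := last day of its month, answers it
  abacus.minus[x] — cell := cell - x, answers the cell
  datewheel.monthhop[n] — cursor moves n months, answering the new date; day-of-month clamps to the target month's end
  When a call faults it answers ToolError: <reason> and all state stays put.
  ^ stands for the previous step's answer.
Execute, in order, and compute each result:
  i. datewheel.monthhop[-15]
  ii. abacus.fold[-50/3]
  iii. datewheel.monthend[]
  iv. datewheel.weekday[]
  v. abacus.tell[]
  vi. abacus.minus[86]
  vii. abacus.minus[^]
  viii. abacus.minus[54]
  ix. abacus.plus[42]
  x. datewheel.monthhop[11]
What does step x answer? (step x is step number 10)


Answer: 1711-10-30

Derivation:
> monthhop -15
[out] 1710-11-23
> fold -50/3
[out] 0
> monthend
[out] 1710-11-30
> weekday
[out] Sunday
> tell
[out] 0
> minus 86
[out] -86
> minus ^
[out] 0
> minus 54
[out] -54
> plus 42
[out] -12
> monthhop 11
[out] 1711-10-30


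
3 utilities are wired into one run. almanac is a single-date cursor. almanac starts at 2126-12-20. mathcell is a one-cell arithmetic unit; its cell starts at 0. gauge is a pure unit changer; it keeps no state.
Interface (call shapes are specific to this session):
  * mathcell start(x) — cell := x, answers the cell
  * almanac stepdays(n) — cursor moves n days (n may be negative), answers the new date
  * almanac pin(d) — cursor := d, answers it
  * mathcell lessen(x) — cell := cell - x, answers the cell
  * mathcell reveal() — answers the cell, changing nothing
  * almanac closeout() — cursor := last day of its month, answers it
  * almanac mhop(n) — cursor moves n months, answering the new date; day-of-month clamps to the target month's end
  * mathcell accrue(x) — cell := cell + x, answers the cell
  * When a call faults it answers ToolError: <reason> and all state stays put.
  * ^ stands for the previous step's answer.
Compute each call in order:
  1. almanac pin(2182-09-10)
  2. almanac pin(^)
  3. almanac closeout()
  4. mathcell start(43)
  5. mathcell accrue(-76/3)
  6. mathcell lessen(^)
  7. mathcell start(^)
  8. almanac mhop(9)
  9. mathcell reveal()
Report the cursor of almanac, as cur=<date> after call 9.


% almanac pin d→2182-09-10
= 2182-09-10
% almanac pin d→^
= 2182-09-10
% almanac closeout
= 2182-09-30
% mathcell start x→43
= 43
% mathcell accrue x→-76/3
= 53/3
% mathcell lessen x→^
= 0
% mathcell start x→^
= 0
% almanac mhop n→9
= 2183-06-30
% mathcell reveal
= 0

Answer: cur=2183-06-30


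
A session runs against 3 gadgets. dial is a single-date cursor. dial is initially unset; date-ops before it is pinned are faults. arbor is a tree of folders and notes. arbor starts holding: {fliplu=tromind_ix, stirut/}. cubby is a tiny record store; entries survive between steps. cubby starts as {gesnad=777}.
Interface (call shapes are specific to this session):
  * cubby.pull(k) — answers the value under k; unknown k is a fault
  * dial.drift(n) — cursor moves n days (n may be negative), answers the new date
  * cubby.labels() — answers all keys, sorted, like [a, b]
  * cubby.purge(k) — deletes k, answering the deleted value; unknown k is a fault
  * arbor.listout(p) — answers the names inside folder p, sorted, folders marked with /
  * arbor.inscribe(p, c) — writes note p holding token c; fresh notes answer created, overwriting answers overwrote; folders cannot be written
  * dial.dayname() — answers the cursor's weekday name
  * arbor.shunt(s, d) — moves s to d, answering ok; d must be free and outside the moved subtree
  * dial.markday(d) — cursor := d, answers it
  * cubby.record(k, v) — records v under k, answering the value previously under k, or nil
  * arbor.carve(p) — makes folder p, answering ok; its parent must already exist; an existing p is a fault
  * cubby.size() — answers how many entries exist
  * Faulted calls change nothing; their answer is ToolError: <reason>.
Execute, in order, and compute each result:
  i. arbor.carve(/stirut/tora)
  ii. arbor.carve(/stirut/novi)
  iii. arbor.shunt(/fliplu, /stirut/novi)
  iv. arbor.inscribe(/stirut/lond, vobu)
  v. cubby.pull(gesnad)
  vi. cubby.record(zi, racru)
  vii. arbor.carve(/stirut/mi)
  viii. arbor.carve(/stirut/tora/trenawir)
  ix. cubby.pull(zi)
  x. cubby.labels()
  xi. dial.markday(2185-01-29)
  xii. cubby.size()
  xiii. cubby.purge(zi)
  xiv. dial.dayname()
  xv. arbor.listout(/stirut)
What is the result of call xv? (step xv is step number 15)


Answer: [lond, mi/, novi/, tora/]

Derivation:
> arbor.carve /stirut/tora
[out] ok
> arbor.carve /stirut/novi
[out] ok
> arbor.shunt /fliplu /stirut/novi
[out] ToolError: exists
> arbor.inscribe /stirut/lond vobu
[out] created
> cubby.pull gesnad
[out] 777
> cubby.record zi racru
[out] nil
> arbor.carve /stirut/mi
[out] ok
> arbor.carve /stirut/tora/trenawir
[out] ok
> cubby.pull zi
[out] racru
> cubby.labels
[out] [gesnad, zi]
> dial.markday 2185-01-29
[out] 2185-01-29
> cubby.size
[out] 2
> cubby.purge zi
[out] racru
> dial.dayname
[out] Saturday
> arbor.listout /stirut
[out] [lond, mi/, novi/, tora/]


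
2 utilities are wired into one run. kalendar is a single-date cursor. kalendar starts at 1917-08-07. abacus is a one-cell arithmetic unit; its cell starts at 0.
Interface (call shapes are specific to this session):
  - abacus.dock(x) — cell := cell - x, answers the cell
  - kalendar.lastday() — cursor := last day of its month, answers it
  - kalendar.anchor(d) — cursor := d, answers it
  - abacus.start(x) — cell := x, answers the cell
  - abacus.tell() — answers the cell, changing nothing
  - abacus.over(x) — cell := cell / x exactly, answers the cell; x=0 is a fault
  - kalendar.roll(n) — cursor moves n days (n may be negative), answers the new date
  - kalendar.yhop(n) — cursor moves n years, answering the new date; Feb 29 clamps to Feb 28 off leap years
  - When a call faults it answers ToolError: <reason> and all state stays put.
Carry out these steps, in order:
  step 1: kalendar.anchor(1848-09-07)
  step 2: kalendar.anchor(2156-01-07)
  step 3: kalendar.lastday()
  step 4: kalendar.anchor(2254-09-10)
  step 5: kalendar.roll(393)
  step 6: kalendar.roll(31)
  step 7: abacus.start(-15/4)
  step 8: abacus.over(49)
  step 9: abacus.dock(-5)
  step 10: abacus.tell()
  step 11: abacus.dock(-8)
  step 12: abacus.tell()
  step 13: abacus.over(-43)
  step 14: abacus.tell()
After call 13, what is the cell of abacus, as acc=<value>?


→ anchor(d='1848-09-07')
← 1848-09-07
→ anchor(d='2156-01-07')
← 2156-01-07
→ lastday()
← 2156-01-31
→ anchor(d='2254-09-10')
← 2254-09-10
→ roll(n='393')
← 2255-10-08
→ roll(n='31')
← 2255-11-08
→ start(x='-15/4')
← -15/4
→ over(x='49')
← -15/196
→ dock(x='-5')
← 965/196
→ tell()
← 965/196
→ dock(x='-8')
← 2533/196
→ tell()
← 2533/196
→ over(x='-43')
← -2533/8428
→ tell()
← -2533/8428

Answer: acc=-2533/8428


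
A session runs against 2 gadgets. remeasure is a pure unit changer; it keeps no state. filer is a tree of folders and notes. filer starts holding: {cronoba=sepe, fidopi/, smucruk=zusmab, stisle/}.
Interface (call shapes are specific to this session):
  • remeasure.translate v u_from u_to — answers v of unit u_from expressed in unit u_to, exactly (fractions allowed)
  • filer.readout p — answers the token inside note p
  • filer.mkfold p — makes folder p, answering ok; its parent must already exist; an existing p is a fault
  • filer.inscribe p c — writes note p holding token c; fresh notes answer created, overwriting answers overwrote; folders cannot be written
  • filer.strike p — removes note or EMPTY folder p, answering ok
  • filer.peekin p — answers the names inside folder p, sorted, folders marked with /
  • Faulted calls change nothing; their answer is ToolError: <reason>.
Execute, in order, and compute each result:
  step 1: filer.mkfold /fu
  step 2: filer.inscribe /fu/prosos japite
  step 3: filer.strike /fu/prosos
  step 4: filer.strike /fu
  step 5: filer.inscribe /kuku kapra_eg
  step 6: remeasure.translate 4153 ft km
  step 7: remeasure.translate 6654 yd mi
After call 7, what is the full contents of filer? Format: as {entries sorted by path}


I invoke filer.mkfold using /fu, → ok.
I call filer.inscribe using /fu/prosos, japite: created.
I run filer.strike using /fu/prosos, → ok.
Now I run filer.strike using /fu, which returns ok.
I call filer.inscribe using /kuku, kapra_eg, → created.
I use remeasure.translate using 4153, ft, km, and observe 1582293/1250000.
I run remeasure.translate using 6654, yd, mi, which returns 3327/880.

Answer: {cronoba=sepe, fidopi/, kuku=kapra_eg, smucruk=zusmab, stisle/}


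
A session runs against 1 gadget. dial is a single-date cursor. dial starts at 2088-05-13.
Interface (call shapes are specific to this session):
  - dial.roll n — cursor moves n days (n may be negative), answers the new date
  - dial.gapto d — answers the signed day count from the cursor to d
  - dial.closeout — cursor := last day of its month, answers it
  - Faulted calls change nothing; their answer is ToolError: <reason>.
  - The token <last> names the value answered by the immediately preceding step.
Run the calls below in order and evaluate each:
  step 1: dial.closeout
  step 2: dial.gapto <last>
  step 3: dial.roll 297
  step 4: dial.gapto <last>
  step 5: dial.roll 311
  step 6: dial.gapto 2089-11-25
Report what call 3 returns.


Answer: 2089-03-24

Derivation:
I call dial.closeout, → 2088-05-31.
I call dial.gapto with d='<last>', and get 0.
Using dial.roll with n='297', yielding 2089-03-24.
I try dial.gapto with d='<last>', yielding 0.
Then dial.roll with n='311', giving 2090-01-29.
Calling dial.gapto with d='2089-11-25', and get -65.


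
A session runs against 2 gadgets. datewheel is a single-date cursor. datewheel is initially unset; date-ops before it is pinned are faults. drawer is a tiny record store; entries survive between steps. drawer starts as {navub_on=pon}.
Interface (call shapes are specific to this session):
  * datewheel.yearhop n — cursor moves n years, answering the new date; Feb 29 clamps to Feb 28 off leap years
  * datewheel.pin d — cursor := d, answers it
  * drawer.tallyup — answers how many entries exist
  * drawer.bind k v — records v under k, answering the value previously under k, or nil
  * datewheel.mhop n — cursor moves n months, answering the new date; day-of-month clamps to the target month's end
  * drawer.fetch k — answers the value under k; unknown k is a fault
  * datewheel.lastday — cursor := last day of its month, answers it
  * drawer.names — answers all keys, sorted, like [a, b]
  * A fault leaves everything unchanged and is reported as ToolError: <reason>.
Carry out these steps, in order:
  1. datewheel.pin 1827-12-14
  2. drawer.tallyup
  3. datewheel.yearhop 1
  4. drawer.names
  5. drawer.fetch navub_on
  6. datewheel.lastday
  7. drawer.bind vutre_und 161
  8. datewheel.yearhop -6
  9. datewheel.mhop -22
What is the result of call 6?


Answer: 1828-12-31

Derivation:
CALL datewheel.pin[d→1827-12-14]
RET  1827-12-14
CALL drawer.tallyup[]
RET  1
CALL datewheel.yearhop[n→1]
RET  1828-12-14
CALL drawer.names[]
RET  [navub_on]
CALL drawer.fetch[k→navub_on]
RET  pon
CALL datewheel.lastday[]
RET  1828-12-31
CALL drawer.bind[k→vutre_und; v→161]
RET  nil
CALL datewheel.yearhop[n→-6]
RET  1822-12-31
CALL datewheel.mhop[n→-22]
RET  1821-02-28


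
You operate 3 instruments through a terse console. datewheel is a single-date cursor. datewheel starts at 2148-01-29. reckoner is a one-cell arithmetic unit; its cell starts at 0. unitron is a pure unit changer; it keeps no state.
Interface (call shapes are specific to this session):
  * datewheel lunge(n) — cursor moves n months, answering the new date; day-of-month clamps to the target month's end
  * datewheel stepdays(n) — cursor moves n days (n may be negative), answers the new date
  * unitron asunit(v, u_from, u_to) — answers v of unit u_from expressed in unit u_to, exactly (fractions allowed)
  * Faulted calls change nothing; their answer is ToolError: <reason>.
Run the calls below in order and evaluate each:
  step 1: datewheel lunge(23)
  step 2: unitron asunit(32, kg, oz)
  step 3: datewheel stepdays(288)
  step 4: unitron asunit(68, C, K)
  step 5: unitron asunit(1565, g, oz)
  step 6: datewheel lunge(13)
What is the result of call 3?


Answer: 2150-10-13

Derivation:
==> datewheel lunge(23)
<== 2149-12-29
==> unitron asunit(32, kg, oz)
<== 51200000000/45359237
==> datewheel stepdays(288)
<== 2150-10-13
==> unitron asunit(68, C, K)
<== 6823/20
==> unitron asunit(1565, g, oz)
<== 2504000000/45359237
==> datewheel lunge(13)
<== 2151-11-13


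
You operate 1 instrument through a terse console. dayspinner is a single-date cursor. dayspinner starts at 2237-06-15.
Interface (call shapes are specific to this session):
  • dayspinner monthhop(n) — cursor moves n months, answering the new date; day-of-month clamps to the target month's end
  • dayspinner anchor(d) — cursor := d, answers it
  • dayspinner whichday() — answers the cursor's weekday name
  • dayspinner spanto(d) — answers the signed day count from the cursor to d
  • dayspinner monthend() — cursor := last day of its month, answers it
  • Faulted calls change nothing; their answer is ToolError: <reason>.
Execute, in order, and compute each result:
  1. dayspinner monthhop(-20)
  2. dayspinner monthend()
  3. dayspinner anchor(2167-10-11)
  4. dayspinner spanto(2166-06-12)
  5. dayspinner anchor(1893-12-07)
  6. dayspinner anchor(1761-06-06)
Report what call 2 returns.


I invoke dayspinner monthhop passing n=-20, which returns 2235-10-15.
Invoking dayspinner monthend, which returns 2235-10-31.
I try dayspinner anchor passing d=2167-10-11, and see 2167-10-11.
Now I run dayspinner spanto passing d=2166-06-12, and get -486.
I call dayspinner anchor passing d=1893-12-07, giving 1893-12-07.
I try dayspinner anchor passing d=1761-06-06, giving 1761-06-06.

Answer: 2235-10-31


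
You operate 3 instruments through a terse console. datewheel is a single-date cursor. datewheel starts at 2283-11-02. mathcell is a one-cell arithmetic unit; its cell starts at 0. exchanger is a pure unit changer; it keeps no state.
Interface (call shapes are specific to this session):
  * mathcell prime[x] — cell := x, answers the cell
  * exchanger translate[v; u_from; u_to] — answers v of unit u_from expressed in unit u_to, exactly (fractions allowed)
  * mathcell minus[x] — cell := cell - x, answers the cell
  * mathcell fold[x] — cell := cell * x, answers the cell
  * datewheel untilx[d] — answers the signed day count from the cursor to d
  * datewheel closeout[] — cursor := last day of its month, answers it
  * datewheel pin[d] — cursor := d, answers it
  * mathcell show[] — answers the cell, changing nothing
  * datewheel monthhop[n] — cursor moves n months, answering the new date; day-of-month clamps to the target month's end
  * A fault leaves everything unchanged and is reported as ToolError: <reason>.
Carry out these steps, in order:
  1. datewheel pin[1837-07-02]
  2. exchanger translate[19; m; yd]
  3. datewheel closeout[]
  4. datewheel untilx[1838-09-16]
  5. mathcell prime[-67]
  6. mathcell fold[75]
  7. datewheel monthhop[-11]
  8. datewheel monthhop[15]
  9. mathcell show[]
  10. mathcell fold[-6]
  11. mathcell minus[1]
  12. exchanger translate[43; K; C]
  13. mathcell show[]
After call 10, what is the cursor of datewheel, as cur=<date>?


Answer: cur=1837-11-30

Derivation:
Step: datewheel pin[d=1837-07-02]
Result: 1837-07-02
Step: exchanger translate[v=19; u_from=m; u_to=yd]
Result: 23750/1143
Step: datewheel closeout[]
Result: 1837-07-31
Step: datewheel untilx[d=1838-09-16]
Result: 412
Step: mathcell prime[x=-67]
Result: -67
Step: mathcell fold[x=75]
Result: -5025
Step: datewheel monthhop[n=-11]
Result: 1836-08-31
Step: datewheel monthhop[n=15]
Result: 1837-11-30
Step: mathcell show[]
Result: -5025
Step: mathcell fold[x=-6]
Result: 30150
Step: mathcell minus[x=1]
Result: 30149
Step: exchanger translate[v=43; u_from=K; u_to=C]
Result: -4603/20
Step: mathcell show[]
Result: 30149


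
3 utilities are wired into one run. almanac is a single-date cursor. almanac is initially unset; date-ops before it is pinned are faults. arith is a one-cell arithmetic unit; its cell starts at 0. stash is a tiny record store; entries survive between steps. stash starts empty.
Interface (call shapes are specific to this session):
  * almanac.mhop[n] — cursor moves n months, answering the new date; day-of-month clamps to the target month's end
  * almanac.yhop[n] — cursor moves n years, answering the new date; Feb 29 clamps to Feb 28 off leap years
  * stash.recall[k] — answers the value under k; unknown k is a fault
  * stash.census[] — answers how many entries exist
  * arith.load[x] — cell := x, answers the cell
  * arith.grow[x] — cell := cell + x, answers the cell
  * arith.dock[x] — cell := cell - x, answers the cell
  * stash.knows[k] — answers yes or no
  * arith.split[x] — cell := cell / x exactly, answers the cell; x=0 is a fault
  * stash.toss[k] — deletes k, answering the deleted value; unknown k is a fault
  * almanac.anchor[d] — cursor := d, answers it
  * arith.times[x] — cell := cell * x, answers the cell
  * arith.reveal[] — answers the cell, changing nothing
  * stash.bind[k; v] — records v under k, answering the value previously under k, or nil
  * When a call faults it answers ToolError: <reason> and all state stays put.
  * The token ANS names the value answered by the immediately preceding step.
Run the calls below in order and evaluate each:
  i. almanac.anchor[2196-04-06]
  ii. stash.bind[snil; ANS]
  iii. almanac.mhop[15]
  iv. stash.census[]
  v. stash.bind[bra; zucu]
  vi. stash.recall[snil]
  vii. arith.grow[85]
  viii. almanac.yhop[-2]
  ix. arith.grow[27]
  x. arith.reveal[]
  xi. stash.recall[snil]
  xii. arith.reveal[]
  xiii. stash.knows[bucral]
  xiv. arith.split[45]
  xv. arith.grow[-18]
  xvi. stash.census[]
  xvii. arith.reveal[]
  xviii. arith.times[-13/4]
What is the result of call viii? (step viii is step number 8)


Answer: 2195-07-06

Derivation:
Next I call almanac.anchor on d: 2196-04-06, → 2196-04-06.
Calling stash.bind on k: snil, v: ANS: nil.
I invoke almanac.mhop on n: 15, giving 2197-07-06.
Calling stash.census(), and get 1.
I run stash.bind on k: bra, v: zucu: nil.
I call stash.recall on k: snil, — result: 2196-04-06.
Calling arith.grow on x: 85, → 85.
I use almanac.yhop on n: -2, yielding 2195-07-06.
Invoking arith.grow on x: 27: 112.
I try arith.reveal(), → 112.
Invoking stash.recall on k: snil, → 2196-04-06.
Next I call arith.reveal(), giving 112.
Next I call stash.knows on k: bucral, and get no.
Next I call arith.split on x: 45, yielding 112/45.
Now I run arith.grow on x: -18, which returns -698/45.
Invoking stash.census, and see 2.
Using arith.reveal(), and see -698/45.
Calling arith.times on x: -13/4, giving 4537/90.


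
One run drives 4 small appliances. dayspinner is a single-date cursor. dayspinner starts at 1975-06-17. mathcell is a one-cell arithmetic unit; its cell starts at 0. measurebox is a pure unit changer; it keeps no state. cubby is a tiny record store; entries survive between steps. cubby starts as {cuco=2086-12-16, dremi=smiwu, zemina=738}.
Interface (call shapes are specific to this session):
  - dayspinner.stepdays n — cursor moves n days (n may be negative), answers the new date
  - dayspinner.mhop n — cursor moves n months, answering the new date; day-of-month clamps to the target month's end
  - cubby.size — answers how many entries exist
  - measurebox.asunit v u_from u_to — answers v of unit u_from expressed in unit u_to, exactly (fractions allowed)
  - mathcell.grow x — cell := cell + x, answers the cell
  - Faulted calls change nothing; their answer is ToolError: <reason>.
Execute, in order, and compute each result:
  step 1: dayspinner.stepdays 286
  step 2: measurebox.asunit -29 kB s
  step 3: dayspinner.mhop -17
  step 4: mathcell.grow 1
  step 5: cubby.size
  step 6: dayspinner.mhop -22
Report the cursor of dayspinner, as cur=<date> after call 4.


Answer: cur=1974-10-29

Derivation:
~$ stepdays n→286
= 1976-03-29
~$ asunit v→-29 u_from→kB u_to→s
= ToolError: incompatible units
~$ mhop n→-17
= 1974-10-29
~$ grow x→1
= 1
~$ size
= 3
~$ mhop n→-22
= 1972-12-29


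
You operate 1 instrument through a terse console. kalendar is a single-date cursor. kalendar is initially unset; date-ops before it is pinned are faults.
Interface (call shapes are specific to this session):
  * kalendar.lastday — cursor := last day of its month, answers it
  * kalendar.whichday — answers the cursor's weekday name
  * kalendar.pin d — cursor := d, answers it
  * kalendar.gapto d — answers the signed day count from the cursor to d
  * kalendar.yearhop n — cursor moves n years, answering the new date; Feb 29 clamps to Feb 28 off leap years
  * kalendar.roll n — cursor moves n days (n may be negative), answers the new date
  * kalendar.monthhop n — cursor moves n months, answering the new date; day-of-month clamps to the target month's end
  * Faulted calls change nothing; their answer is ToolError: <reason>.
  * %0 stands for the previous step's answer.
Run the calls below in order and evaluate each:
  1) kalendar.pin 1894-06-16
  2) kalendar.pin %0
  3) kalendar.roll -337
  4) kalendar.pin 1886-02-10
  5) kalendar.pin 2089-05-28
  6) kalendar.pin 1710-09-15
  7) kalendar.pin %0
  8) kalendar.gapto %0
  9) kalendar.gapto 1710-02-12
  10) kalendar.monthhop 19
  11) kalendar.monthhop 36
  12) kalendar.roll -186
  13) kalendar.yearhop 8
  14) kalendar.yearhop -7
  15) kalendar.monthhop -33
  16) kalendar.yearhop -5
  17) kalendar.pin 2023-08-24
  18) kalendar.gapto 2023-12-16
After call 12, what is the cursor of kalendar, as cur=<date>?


Answer: cur=1714-10-11

Derivation:
Step: kalendar.pin[d: 1894-06-16]
Result: 1894-06-16
Step: kalendar.pin[d: %0]
Result: 1894-06-16
Step: kalendar.roll[n: -337]
Result: 1893-07-14
Step: kalendar.pin[d: 1886-02-10]
Result: 1886-02-10
Step: kalendar.pin[d: 2089-05-28]
Result: 2089-05-28
Step: kalendar.pin[d: 1710-09-15]
Result: 1710-09-15
Step: kalendar.pin[d: %0]
Result: 1710-09-15
Step: kalendar.gapto[d: %0]
Result: 0
Step: kalendar.gapto[d: 1710-02-12]
Result: -215
Step: kalendar.monthhop[n: 19]
Result: 1712-04-15
Step: kalendar.monthhop[n: 36]
Result: 1715-04-15
Step: kalendar.roll[n: -186]
Result: 1714-10-11
Step: kalendar.yearhop[n: 8]
Result: 1722-10-11
Step: kalendar.yearhop[n: -7]
Result: 1715-10-11
Step: kalendar.monthhop[n: -33]
Result: 1713-01-11
Step: kalendar.yearhop[n: -5]
Result: 1708-01-11
Step: kalendar.pin[d: 2023-08-24]
Result: 2023-08-24
Step: kalendar.gapto[d: 2023-12-16]
Result: 114


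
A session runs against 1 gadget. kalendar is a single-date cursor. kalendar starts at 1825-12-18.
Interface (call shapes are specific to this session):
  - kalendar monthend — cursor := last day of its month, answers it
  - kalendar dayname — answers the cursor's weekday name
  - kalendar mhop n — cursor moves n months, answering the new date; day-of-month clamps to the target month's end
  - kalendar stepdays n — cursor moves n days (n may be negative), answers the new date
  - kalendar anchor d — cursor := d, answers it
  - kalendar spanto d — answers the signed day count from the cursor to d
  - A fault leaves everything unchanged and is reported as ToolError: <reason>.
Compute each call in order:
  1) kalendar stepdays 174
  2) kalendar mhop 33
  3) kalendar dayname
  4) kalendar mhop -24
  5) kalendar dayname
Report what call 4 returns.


CALL kalendar stepdays[n→174]
RET  1826-06-10
CALL kalendar mhop[n→33]
RET  1829-03-10
CALL kalendar dayname[]
RET  Tuesday
CALL kalendar mhop[n→-24]
RET  1827-03-10
CALL kalendar dayname[]
RET  Saturday

Answer: 1827-03-10


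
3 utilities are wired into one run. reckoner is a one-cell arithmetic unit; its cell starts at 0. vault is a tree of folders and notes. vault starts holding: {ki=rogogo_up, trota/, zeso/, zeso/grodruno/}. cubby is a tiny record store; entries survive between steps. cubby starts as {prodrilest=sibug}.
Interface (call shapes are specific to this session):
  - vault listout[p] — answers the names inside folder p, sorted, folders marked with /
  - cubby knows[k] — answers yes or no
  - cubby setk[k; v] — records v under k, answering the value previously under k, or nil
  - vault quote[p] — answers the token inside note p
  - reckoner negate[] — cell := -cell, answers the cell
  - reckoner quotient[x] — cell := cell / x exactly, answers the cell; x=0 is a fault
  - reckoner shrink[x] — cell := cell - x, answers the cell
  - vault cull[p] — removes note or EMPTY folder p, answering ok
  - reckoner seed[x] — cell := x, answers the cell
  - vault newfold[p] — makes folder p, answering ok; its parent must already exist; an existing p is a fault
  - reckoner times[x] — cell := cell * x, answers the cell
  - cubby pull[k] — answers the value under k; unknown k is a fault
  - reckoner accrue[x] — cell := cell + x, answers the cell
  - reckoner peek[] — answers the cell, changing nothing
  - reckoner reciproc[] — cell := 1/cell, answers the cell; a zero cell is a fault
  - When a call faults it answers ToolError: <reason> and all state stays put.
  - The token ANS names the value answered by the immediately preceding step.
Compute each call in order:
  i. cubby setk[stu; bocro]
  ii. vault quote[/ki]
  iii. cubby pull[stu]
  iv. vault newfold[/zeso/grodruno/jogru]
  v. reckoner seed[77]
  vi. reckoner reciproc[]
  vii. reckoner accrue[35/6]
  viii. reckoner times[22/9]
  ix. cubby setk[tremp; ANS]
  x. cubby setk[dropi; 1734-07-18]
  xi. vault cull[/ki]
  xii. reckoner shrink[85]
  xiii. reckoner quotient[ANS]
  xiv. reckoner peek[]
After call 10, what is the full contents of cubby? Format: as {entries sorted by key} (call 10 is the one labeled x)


Answer: {dropi=1734-07-18, prodrilest=sibug, stu=bocro, tremp=2701/189}

Derivation:
>>> cubby setk k=stu v=bocro
= nil
>>> vault quote p=/ki
= rogogo_up
>>> cubby pull k=stu
= bocro
>>> vault newfold p=/zeso/grodruno/jogru
= ok
>>> reckoner seed x=77
= 77
>>> reckoner reciproc
= 1/77
>>> reckoner accrue x=35/6
= 2701/462
>>> reckoner times x=22/9
= 2701/189
>>> cubby setk k=tremp v=ANS
= nil
>>> cubby setk k=dropi v=1734-07-18
= nil
>>> vault cull p=/ki
= ok
>>> reckoner shrink x=85
= -13364/189
>>> reckoner quotient x=ANS
= 1
>>> reckoner peek
= 1


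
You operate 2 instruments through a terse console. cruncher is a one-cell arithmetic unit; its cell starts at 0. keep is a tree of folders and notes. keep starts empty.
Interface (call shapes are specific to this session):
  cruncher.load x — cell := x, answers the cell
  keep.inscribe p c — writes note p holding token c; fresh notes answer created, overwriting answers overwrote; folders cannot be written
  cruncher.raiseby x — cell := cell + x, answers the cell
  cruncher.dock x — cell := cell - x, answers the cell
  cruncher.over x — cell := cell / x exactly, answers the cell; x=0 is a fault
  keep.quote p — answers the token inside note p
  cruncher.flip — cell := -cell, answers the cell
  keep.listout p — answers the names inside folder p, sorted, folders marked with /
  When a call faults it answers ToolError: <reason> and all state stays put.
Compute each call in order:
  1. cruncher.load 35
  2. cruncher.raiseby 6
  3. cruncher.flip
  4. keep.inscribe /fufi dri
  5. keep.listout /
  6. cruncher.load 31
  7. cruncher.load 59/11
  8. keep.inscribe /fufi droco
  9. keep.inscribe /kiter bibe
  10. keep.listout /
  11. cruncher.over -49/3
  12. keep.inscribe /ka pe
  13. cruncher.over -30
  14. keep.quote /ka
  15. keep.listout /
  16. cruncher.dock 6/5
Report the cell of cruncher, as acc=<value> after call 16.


>> cruncher.load(x→35)
<< 35
>> cruncher.raiseby(x→6)
<< 41
>> cruncher.flip()
<< -41
>> keep.inscribe(p→/fufi, c→dri)
<< created
>> keep.listout(p→/)
<< [fufi]
>> cruncher.load(x→31)
<< 31
>> cruncher.load(x→59/11)
<< 59/11
>> keep.inscribe(p→/fufi, c→droco)
<< overwrote
>> keep.inscribe(p→/kiter, c→bibe)
<< created
>> keep.listout(p→/)
<< [fufi, kiter]
>> cruncher.over(x→-49/3)
<< -177/539
>> keep.inscribe(p→/ka, c→pe)
<< created
>> cruncher.over(x→-30)
<< 59/5390
>> keep.quote(p→/ka)
<< pe
>> keep.listout(p→/)
<< [fufi, ka, kiter]
>> cruncher.dock(x→6/5)
<< -6409/5390

Answer: acc=-6409/5390


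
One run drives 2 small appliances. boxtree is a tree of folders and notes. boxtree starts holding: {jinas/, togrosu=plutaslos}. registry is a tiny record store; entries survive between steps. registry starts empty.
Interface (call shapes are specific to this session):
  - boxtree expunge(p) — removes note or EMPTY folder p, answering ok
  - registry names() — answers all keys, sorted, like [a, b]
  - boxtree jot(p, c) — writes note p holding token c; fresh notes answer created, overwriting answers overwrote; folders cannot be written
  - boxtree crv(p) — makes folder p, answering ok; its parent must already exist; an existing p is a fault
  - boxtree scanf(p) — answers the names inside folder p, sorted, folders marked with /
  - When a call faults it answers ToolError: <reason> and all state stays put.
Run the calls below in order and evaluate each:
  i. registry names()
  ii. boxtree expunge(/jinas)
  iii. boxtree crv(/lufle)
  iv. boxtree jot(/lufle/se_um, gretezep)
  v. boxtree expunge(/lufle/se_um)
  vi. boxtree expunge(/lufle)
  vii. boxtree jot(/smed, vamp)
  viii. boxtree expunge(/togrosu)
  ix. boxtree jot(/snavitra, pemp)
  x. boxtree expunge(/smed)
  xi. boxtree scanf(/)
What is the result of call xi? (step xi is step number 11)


Then registry names(), giving [].
Using boxtree expunge passing p='/jinas', which returns ok.
I call boxtree crv passing p='/lufle', and get ok.
Calling boxtree jot passing p='/lufle/se_um', c='gretezep', and observe created.
Using boxtree expunge passing p='/lufle/se_um', → ok.
Calling boxtree expunge passing p='/lufle', and get ok.
Now I run boxtree jot passing p='/smed', c='vamp', and observe created.
I use boxtree expunge passing p='/togrosu', and get ok.
I use boxtree jot passing p='/snavitra', c='pemp', yielding created.
I invoke boxtree expunge passing p='/smed', and see ok.
Using boxtree scanf passing p='/', yielding [snavitra].

Answer: [snavitra]


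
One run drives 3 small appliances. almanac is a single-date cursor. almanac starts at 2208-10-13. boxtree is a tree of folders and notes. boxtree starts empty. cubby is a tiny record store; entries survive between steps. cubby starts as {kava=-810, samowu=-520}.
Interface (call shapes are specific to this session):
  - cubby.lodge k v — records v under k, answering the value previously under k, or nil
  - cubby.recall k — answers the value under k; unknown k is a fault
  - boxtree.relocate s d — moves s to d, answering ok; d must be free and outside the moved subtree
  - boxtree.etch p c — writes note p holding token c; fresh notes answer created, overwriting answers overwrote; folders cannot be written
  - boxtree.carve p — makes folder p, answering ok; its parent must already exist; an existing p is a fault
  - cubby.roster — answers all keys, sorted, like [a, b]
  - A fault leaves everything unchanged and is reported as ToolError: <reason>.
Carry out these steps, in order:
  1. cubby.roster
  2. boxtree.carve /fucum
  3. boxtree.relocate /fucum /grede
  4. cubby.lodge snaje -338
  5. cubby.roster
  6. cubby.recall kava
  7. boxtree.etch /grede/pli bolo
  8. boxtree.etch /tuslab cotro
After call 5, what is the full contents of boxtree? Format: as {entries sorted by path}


Answer: {grede/}

Derivation:
→ cubby.roster()
← [kava, samowu]
→ boxtree.carve(p=/fucum)
← ok
→ boxtree.relocate(s=/fucum, d=/grede)
← ok
→ cubby.lodge(k=snaje, v=-338)
← nil
→ cubby.roster()
← [kava, samowu, snaje]
→ cubby.recall(k=kava)
← -810
→ boxtree.etch(p=/grede/pli, c=bolo)
← created
→ boxtree.etch(p=/tuslab, c=cotro)
← created
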